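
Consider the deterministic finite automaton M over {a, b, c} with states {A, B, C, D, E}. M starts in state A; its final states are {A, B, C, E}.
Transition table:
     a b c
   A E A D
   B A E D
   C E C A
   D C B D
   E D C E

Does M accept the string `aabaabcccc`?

A --a--> E
E --a--> D
D --b--> B
B --a--> A
A --a--> E
E --b--> C
C --c--> A
A --c--> D
D --c--> D
D --c--> D
End in state D, which is not an accepting state.

rejected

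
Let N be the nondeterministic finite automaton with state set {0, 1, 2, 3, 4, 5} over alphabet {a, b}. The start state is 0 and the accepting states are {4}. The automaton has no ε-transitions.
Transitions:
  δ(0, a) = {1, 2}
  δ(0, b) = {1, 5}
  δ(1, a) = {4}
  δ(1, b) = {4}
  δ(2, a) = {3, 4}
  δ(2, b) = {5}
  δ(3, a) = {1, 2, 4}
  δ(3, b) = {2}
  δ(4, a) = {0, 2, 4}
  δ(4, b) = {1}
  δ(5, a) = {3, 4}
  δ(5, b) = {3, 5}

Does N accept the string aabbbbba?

Start: {0}
read a: {1, 2}
read a: {3, 4}
read b: {1, 2}
read b: {4, 5}
read b: {1, 3, 5}
read b: {2, 3, 4, 5}
read b: {1, 2, 3, 5}
read a: {1, 2, 3, 4}
Reachable ∩ accepting = {4} — nonempty.

accepted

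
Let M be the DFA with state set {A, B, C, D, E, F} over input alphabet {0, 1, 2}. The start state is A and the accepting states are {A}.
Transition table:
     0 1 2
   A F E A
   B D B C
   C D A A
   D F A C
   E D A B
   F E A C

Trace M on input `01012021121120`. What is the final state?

D

A --0--> F
F --1--> A
A --0--> F
F --1--> A
A --2--> A
A --0--> F
F --2--> C
C --1--> A
A --1--> E
E --2--> B
B --1--> B
B --1--> B
B --2--> C
C --0--> D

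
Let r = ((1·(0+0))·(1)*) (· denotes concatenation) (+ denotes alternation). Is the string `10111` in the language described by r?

Split as 10·111: (1·(0+0)) matches 10 and (1)* matches 111.

yes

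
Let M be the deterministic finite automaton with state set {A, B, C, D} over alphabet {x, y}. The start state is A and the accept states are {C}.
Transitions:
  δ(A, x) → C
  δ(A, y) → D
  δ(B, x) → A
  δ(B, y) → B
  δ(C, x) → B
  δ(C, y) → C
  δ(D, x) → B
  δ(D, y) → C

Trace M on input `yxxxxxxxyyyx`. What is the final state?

A --y--> D
D --x--> B
B --x--> A
A --x--> C
C --x--> B
B --x--> A
A --x--> C
C --x--> B
B --y--> B
B --y--> B
B --y--> B
B --x--> A

A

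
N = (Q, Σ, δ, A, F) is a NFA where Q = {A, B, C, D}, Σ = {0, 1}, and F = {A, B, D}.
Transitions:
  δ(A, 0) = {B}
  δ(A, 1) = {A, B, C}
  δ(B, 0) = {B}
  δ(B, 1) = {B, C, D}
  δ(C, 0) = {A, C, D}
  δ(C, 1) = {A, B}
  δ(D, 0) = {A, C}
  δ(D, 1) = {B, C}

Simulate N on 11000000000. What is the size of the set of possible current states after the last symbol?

Start: {A}
read 1: {A, B, C}
read 1: {A, B, C, D}
read 0: {A, B, C, D}
read 0: {A, B, C, D}
read 0: {A, B, C, D}
read 0: {A, B, C, D}
read 0: {A, B, C, D}
read 0: {A, B, C, D}
read 0: {A, B, C, D}
read 0: {A, B, C, D}
read 0: {A, B, C, D}
Final reachable set {A, B, C, D} has 4 states.

4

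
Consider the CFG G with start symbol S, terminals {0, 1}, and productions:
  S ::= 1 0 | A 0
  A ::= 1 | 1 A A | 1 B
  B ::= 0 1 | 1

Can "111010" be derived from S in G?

yes

S ⇒ A0 ⇒ 1AA0 ⇒ 11A0 ⇒ 111B0 ⇒ 111010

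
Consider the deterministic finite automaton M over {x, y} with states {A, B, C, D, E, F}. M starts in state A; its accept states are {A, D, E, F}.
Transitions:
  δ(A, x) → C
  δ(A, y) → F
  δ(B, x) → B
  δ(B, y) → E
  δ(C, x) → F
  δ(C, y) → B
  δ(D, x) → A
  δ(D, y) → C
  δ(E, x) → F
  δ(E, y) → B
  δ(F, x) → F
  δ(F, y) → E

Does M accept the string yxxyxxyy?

rejected

A --y--> F
F --x--> F
F --x--> F
F --y--> E
E --x--> F
F --x--> F
F --y--> E
E --y--> B
End in state B, which is not an accepting state.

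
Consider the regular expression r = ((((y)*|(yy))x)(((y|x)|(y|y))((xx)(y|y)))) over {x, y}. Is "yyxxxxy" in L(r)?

yes

Split as yyx·xxxy: (((y)*|(yy))x) matches yyx and (((y|x)|(y|y))((xx)(y|y))) matches xxxy.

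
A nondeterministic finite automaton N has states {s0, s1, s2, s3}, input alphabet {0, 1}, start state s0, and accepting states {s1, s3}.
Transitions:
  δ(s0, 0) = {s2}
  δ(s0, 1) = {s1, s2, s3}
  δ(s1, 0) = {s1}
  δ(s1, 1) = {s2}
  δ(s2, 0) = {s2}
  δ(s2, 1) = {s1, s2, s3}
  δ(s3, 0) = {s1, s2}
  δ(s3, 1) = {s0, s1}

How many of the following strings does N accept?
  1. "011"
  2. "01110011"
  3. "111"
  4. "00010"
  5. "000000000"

"011": accepted
"01110011": accepted
"111": accepted
"00010": accepted
"000000000": rejected

4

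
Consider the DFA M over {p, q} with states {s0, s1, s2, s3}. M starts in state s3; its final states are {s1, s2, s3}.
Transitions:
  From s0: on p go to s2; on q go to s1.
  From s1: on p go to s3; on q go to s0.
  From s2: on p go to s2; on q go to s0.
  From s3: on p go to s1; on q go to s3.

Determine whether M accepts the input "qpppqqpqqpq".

rejected

s3 --q--> s3
s3 --p--> s1
s1 --p--> s3
s3 --p--> s1
s1 --q--> s0
s0 --q--> s1
s1 --p--> s3
s3 --q--> s3
s3 --q--> s3
s3 --p--> s1
s1 --q--> s0
End in state s0, which is not an accepting state.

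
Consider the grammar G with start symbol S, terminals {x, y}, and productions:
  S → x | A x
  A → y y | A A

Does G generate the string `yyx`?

S ⇒ Ax ⇒ yyx

yes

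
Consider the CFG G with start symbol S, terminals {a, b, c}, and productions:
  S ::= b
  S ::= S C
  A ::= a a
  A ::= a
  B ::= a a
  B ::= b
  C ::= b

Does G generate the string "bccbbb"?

no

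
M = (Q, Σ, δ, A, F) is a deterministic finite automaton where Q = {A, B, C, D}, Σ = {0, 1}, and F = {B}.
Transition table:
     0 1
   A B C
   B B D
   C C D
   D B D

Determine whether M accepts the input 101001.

A --1--> C
C --0--> C
C --1--> D
D --0--> B
B --0--> B
B --1--> D
End in state D, which is not an accepting state.

rejected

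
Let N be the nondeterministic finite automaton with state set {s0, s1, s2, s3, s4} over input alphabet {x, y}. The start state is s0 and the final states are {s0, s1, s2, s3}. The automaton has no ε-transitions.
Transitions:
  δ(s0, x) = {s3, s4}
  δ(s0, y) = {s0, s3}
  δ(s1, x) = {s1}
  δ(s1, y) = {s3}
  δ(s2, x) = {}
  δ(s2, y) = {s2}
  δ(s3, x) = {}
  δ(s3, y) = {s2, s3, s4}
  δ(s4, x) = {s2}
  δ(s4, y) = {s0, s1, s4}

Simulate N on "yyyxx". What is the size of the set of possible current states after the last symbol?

Start: {s0}
read y: {s0, s3}
read y: {s0, s2, s3, s4}
read y: {s0, s1, s2, s3, s4}
read x: {s1, s2, s3, s4}
read x: {s1, s2}
Final reachable set {s1, s2} has 2 states.

2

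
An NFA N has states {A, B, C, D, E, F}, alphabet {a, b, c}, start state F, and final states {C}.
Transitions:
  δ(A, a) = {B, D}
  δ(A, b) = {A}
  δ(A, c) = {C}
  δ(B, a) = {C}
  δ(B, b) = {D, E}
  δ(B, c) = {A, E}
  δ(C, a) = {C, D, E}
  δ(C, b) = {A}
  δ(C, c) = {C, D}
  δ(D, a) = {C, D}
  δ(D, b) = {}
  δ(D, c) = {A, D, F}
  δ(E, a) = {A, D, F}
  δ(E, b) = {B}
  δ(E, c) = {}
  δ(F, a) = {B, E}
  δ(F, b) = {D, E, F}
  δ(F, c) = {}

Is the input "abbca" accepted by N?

accepted

Start: {F}
read a: {B, E}
read b: {B, D, E}
read b: {B, D, E}
read c: {A, D, E, F}
read a: {A, B, C, D, E, F}
Reachable ∩ accepting = {C} — nonempty.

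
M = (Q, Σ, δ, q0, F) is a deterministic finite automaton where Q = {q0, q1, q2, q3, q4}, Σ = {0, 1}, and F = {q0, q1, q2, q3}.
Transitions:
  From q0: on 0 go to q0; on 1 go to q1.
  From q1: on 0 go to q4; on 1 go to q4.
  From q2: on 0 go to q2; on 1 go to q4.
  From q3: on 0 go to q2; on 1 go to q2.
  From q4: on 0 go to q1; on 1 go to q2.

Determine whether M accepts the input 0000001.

accepted

q0 --0--> q0
q0 --0--> q0
q0 --0--> q0
q0 --0--> q0
q0 --0--> q0
q0 --0--> q0
q0 --1--> q1
End in state q1, which is an accepting state.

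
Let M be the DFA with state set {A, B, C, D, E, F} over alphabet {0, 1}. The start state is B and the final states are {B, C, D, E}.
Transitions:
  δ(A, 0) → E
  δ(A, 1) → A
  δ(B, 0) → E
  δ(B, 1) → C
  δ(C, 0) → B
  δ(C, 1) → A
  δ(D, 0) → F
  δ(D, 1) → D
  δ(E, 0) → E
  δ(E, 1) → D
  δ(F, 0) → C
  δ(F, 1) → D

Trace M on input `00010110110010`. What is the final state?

E

B --0--> E
E --0--> E
E --0--> E
E --1--> D
D --0--> F
F --1--> D
D --1--> D
D --0--> F
F --1--> D
D --1--> D
D --0--> F
F --0--> C
C --1--> A
A --0--> E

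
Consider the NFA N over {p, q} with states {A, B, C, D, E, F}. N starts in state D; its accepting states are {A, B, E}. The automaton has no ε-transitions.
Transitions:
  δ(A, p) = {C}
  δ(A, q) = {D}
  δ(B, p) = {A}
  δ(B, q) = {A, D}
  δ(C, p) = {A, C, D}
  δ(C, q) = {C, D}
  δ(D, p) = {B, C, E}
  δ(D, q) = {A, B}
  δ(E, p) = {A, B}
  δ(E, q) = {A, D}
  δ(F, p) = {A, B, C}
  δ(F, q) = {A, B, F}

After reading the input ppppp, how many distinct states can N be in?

Start: {D}
read p: {B, C, E}
read p: {A, B, C, D}
read p: {A, B, C, D, E}
read p: {A, B, C, D, E}
read p: {A, B, C, D, E}
Final reachable set {A, B, C, D, E} has 5 states.

5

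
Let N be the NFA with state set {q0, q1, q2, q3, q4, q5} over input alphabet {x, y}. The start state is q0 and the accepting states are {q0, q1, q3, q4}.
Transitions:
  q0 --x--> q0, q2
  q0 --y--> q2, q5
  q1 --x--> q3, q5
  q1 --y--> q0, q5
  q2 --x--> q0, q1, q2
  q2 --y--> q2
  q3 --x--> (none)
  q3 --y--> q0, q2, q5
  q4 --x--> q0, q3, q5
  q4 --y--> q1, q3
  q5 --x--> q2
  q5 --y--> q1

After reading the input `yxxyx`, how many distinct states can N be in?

5

Start: {q0}
read y: {q2, q5}
read x: {q0, q1, q2}
read x: {q0, q1, q2, q3, q5}
read y: {q0, q1, q2, q5}
read x: {q0, q1, q2, q3, q5}
Final reachable set {q0, q1, q2, q3, q5} has 5 states.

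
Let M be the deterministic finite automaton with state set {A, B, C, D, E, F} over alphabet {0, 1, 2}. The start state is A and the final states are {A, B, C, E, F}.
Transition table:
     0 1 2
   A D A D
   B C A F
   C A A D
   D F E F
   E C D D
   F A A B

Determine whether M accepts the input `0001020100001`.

A --0--> D
D --0--> F
F --0--> A
A --1--> A
A --0--> D
D --2--> F
F --0--> A
A --1--> A
A --0--> D
D --0--> F
F --0--> A
A --0--> D
D --1--> E
End in state E, which is an accepting state.

accepted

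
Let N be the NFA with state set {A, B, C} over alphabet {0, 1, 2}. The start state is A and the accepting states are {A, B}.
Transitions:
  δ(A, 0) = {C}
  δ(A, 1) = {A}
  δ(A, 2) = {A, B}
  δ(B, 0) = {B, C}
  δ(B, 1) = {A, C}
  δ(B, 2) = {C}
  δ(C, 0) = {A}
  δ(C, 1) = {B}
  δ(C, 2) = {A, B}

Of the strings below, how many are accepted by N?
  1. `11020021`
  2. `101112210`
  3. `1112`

`11020021`: accepted
`101112210`: accepted
`1112`: accepted

3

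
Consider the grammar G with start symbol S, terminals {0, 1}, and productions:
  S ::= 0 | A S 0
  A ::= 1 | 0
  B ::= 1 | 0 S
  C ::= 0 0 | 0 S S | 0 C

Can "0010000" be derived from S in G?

S ⇒ AS0 ⇒ 0S0 ⇒ 0AS00 ⇒ 00S00 ⇒ 00AS000 ⇒ 001S000 ⇒ 0010000

yes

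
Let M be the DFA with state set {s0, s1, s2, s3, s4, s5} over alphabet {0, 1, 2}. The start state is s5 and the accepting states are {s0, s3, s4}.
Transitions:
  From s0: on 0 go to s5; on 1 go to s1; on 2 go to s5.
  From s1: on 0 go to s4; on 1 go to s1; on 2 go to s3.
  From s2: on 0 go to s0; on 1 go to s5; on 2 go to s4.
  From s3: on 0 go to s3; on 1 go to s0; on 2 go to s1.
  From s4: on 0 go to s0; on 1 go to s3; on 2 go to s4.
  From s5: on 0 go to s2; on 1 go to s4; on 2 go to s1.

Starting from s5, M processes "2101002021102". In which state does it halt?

s5 --2--> s1
s1 --1--> s1
s1 --0--> s4
s4 --1--> s3
s3 --0--> s3
s3 --0--> s3
s3 --2--> s1
s1 --0--> s4
s4 --2--> s4
s4 --1--> s3
s3 --1--> s0
s0 --0--> s5
s5 --2--> s1

s1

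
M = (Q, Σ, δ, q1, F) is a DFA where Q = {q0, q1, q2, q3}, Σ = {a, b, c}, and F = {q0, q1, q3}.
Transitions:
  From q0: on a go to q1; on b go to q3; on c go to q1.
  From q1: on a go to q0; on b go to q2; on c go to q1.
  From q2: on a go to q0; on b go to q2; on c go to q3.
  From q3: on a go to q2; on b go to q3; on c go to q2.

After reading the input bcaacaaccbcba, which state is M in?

q2

q1 --b--> q2
q2 --c--> q3
q3 --a--> q2
q2 --a--> q0
q0 --c--> q1
q1 --a--> q0
q0 --a--> q1
q1 --c--> q1
q1 --c--> q1
q1 --b--> q2
q2 --c--> q3
q3 --b--> q3
q3 --a--> q2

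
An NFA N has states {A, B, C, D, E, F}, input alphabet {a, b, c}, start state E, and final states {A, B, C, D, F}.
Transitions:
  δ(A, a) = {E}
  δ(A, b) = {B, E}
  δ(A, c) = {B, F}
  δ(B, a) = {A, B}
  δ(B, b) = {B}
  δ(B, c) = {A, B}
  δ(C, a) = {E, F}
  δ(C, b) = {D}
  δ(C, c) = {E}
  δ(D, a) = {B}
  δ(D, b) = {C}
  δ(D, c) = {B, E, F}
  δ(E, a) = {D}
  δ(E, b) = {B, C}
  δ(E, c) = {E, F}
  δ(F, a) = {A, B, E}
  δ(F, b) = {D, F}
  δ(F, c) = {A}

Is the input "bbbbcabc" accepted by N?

accepted

Start: {E}
read b: {B, C}
read b: {B, D}
read b: {B, C}
read b: {B, D}
read c: {A, B, E, F}
read a: {A, B, D, E}
read b: {B, C, E}
read c: {A, B, E, F}
Reachable ∩ accepting = {A, B, F} — nonempty.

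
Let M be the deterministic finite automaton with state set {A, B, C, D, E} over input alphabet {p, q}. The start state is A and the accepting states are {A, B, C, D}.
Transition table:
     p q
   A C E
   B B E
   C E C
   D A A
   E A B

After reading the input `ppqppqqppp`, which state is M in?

B

A --p--> C
C --p--> E
E --q--> B
B --p--> B
B --p--> B
B --q--> E
E --q--> B
B --p--> B
B --p--> B
B --p--> B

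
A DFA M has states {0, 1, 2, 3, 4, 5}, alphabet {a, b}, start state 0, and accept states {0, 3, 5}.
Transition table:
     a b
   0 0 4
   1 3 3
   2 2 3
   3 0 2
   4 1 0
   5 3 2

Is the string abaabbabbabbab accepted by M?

0 --a--> 0
0 --b--> 4
4 --a--> 1
1 --a--> 3
3 --b--> 2
2 --b--> 3
3 --a--> 0
0 --b--> 4
4 --b--> 0
0 --a--> 0
0 --b--> 4
4 --b--> 0
0 --a--> 0
0 --b--> 4
End in state 4, which is not an accepting state.

rejected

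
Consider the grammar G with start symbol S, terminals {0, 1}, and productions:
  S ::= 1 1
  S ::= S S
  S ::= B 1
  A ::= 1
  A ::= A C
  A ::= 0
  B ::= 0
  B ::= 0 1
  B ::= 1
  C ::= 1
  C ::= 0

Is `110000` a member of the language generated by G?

no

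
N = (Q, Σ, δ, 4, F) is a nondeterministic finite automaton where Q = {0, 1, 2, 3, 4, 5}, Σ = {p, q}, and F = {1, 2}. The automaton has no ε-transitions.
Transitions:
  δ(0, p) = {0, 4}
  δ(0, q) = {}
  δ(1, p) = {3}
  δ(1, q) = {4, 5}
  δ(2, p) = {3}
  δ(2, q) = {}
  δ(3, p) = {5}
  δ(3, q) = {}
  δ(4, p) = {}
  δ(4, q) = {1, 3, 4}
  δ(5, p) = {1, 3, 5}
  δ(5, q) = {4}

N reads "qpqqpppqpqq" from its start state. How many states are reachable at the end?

3

Start: {4}
read q: {1, 3, 4}
read p: {3, 5}
read q: {4}
read q: {1, 3, 4}
read p: {3, 5}
read p: {1, 3, 5}
read p: {1, 3, 5}
read q: {4, 5}
read p: {1, 3, 5}
read q: {4, 5}
read q: {1, 3, 4}
Final reachable set {1, 3, 4} has 3 states.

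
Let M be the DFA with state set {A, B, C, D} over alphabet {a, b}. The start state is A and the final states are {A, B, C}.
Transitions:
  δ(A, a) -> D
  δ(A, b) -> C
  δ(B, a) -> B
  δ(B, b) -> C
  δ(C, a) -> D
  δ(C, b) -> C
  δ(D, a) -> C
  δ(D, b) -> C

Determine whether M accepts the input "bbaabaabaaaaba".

A --b--> C
C --b--> C
C --a--> D
D --a--> C
C --b--> C
C --a--> D
D --a--> C
C --b--> C
C --a--> D
D --a--> C
C --a--> D
D --a--> C
C --b--> C
C --a--> D
End in state D, which is not an accepting state.

rejected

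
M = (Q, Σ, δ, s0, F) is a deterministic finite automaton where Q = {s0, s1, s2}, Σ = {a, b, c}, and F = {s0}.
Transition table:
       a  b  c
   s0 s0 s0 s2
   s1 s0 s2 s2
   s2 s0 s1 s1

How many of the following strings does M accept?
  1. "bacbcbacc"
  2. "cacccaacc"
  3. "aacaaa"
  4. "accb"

1

"bacbcbacc": rejected
"cacccaacc": rejected
"aacaaa": accepted
"accb": rejected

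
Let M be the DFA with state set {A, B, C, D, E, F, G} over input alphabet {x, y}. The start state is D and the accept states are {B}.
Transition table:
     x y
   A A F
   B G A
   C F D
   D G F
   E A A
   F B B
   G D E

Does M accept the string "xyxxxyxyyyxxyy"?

accepted

D --x--> G
G --y--> E
E --x--> A
A --x--> A
A --x--> A
A --y--> F
F --x--> B
B --y--> A
A --y--> F
F --y--> B
B --x--> G
G --x--> D
D --y--> F
F --y--> B
End in state B, which is an accepting state.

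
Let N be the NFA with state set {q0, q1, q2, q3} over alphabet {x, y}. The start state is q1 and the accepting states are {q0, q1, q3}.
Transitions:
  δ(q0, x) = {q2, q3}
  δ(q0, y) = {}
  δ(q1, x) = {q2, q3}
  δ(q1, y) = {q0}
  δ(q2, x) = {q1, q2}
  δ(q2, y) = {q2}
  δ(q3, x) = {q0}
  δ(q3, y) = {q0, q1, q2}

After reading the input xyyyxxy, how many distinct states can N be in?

Start: {q1}
read x: {q2, q3}
read y: {q0, q1, q2}
read y: {q0, q2}
read y: {q2}
read x: {q1, q2}
read x: {q1, q2, q3}
read y: {q0, q1, q2}
Final reachable set {q0, q1, q2} has 3 states.

3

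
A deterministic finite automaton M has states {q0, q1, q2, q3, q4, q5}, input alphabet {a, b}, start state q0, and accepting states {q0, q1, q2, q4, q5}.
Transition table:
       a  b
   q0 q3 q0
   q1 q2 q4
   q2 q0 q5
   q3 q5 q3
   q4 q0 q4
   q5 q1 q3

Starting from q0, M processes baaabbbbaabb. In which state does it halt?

q3

q0 --b--> q0
q0 --a--> q3
q3 --a--> q5
q5 --a--> q1
q1 --b--> q4
q4 --b--> q4
q4 --b--> q4
q4 --b--> q4
q4 --a--> q0
q0 --a--> q3
q3 --b--> q3
q3 --b--> q3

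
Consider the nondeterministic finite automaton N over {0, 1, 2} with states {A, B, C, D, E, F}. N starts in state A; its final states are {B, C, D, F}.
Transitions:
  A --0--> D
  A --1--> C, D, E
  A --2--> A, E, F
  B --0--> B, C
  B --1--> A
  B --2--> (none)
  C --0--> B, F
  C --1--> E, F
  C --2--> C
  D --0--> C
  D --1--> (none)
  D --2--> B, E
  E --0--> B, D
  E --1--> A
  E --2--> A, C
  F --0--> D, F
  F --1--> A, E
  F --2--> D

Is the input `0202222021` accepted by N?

Start: {A}
read 0: {D}
read 2: {B, E}
read 0: {B, C, D}
read 2: {B, C, E}
read 2: {A, C}
read 2: {A, C, E, F}
read 2: {A, C, D, E, F}
read 0: {B, C, D, F}
read 2: {B, C, D, E}
read 1: {A, E, F}
Reachable ∩ accepting = {F} — nonempty.

accepted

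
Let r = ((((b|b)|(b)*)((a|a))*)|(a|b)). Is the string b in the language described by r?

yes

The left alternative (((b|b)|(b)*)((a|a))*) matches b.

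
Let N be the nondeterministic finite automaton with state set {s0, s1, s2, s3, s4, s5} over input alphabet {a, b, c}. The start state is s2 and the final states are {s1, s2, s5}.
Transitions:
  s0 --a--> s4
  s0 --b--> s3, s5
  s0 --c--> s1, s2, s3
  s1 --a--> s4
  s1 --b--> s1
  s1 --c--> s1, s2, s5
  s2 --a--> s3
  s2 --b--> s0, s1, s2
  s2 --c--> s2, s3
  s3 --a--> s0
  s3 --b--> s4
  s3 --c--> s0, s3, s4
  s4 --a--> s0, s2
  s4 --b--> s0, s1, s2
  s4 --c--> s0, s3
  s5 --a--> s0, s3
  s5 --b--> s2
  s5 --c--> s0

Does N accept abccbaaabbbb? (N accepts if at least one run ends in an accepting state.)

Start: {s2}
read a: {s3}
read b: {s4}
read c: {s0, s3}
read c: {s0, s1, s2, s3, s4}
read b: {s0, s1, s2, s3, s4, s5}
read a: {s0, s2, s3, s4}
read a: {s0, s2, s3, s4}
read a: {s0, s2, s3, s4}
read b: {s0, s1, s2, s3, s4, s5}
read b: {s0, s1, s2, s3, s4, s5}
read b: {s0, s1, s2, s3, s4, s5}
read b: {s0, s1, s2, s3, s4, s5}
Reachable ∩ accepting = {s1, s2, s5} — nonempty.

accepted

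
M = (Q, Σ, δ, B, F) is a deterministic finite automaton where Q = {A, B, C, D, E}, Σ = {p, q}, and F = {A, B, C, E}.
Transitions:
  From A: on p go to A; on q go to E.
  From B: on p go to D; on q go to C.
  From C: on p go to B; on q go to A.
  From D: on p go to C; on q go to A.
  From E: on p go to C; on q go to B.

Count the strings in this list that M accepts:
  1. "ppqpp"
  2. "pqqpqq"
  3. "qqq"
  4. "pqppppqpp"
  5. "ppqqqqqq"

"ppqpp": accepted
"pqqpqq": accepted
"qqq": accepted
"pqppppqpp": accepted
"ppqqqqqq": accepted

5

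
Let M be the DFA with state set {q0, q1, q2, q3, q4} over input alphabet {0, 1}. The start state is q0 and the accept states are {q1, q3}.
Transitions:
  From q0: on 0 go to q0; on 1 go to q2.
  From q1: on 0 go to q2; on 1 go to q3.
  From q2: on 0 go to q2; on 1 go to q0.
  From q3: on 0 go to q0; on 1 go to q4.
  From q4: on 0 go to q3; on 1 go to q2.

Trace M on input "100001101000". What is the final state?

q0 --1--> q2
q2 --0--> q2
q2 --0--> q2
q2 --0--> q2
q2 --0--> q2
q2 --1--> q0
q0 --1--> q2
q2 --0--> q2
q2 --1--> q0
q0 --0--> q0
q0 --0--> q0
q0 --0--> q0

q0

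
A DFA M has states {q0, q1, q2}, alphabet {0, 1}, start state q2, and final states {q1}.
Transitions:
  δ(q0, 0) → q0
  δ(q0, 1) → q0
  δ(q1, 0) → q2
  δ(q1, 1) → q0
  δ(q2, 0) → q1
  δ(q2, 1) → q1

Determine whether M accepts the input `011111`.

rejected

q2 --0--> q1
q1 --1--> q0
q0 --1--> q0
q0 --1--> q0
q0 --1--> q0
q0 --1--> q0
End in state q0, which is not an accepting state.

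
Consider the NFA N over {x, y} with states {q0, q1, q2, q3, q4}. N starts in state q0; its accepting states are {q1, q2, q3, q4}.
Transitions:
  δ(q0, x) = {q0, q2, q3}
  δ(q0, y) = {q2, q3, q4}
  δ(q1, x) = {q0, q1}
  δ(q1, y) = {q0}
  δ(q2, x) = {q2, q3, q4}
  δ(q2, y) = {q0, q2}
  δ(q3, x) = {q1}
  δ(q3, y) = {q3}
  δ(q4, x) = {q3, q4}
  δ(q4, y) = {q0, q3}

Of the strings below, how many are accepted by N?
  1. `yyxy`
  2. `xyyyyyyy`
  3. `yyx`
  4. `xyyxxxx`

4

`yyxy`: accepted
`xyyyyyyy`: accepted
`yyx`: accepted
`xyyxxxx`: accepted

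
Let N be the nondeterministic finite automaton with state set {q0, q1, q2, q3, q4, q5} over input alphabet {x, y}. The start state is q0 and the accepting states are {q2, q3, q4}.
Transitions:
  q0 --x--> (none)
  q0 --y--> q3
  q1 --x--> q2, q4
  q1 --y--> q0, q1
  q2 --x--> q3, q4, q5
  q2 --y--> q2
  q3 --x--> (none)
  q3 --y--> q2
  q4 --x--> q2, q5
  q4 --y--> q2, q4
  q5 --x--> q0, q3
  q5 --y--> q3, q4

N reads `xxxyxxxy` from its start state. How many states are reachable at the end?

0

Start: {q0}
read x: {}
The reachable set is empty and stays empty for the remaining 7 symbols.
Final reachable set {} has 0 states.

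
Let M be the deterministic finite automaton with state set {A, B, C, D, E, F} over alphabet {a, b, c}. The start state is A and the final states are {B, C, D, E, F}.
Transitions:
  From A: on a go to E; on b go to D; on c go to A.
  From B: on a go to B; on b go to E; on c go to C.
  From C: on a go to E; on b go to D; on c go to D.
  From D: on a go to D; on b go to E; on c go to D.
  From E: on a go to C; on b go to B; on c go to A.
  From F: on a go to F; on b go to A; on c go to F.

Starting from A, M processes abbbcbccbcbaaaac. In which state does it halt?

D

A --a--> E
E --b--> B
B --b--> E
E --b--> B
B --c--> C
C --b--> D
D --c--> D
D --c--> D
D --b--> E
E --c--> A
A --b--> D
D --a--> D
D --a--> D
D --a--> D
D --a--> D
D --c--> D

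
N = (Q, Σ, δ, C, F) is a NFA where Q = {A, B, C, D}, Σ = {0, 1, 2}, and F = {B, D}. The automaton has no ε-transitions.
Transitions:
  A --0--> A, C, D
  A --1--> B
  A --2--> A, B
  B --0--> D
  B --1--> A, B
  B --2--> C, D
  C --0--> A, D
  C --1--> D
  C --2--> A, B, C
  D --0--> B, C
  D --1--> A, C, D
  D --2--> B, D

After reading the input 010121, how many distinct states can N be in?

Start: {C}
read 0: {A, D}
read 1: {A, B, C, D}
read 0: {A, B, C, D}
read 1: {A, B, C, D}
read 2: {A, B, C, D}
read 1: {A, B, C, D}
Final reachable set {A, B, C, D} has 4 states.

4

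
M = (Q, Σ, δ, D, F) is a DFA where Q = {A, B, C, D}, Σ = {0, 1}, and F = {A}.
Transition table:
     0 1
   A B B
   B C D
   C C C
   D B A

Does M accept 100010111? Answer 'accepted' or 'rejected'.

D --1--> A
A --0--> B
B --0--> C
C --0--> C
C --1--> C
C --0--> C
C --1--> C
C --1--> C
C --1--> C
End in state C, which is not an accepting state.

rejected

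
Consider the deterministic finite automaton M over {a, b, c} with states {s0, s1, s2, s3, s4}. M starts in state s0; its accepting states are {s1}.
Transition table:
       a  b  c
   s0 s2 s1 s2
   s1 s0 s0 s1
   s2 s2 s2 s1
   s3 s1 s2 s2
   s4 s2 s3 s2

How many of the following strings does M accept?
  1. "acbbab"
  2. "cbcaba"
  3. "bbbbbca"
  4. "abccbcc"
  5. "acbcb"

"acbbab": accepted
"cbcaba": rejected
"bbbbbca": rejected
"abccbcc": accepted
"acbcb": rejected

2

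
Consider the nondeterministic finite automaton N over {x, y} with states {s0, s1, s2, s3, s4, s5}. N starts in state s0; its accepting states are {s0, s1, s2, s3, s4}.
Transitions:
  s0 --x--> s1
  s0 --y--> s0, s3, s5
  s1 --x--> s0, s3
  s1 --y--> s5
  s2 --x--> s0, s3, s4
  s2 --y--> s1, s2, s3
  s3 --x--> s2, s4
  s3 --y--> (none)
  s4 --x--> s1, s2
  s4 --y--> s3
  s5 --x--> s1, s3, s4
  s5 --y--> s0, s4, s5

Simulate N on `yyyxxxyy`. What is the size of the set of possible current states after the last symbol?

6

Start: {s0}
read y: {s0, s3, s5}
read y: {s0, s3, s4, s5}
read y: {s0, s3, s4, s5}
read x: {s1, s2, s3, s4}
read x: {s0, s1, s2, s3, s4}
read x: {s0, s1, s2, s3, s4}
read y: {s0, s1, s2, s3, s5}
read y: {s0, s1, s2, s3, s4, s5}
Final reachable set {s0, s1, s2, s3, s4, s5} has 6 states.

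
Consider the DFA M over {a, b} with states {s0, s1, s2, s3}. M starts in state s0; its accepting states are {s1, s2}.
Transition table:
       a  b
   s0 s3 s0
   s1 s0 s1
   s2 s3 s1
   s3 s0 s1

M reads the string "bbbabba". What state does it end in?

s0

s0 --b--> s0
s0 --b--> s0
s0 --b--> s0
s0 --a--> s3
s3 --b--> s1
s1 --b--> s1
s1 --a--> s0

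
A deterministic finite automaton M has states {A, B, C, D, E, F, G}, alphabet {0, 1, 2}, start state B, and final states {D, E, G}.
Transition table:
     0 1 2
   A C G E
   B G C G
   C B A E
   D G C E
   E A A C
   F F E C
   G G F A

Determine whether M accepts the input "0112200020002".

rejected

B --0--> G
G --1--> F
F --1--> E
E --2--> C
C --2--> E
E --0--> A
A --0--> C
C --0--> B
B --2--> G
G --0--> G
G --0--> G
G --0--> G
G --2--> A
End in state A, which is not an accepting state.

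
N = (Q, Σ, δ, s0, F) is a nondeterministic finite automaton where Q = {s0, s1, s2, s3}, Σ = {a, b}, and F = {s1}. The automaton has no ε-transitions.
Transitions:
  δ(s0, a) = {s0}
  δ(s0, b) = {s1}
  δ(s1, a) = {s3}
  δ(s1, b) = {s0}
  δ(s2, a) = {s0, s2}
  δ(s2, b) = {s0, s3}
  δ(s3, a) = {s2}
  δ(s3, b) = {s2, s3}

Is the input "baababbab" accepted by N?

accepted

Start: {s0}
read b: {s1}
read a: {s3}
read a: {s2}
read b: {s0, s3}
read a: {s0, s2}
read b: {s0, s1, s3}
read b: {s0, s1, s2, s3}
read a: {s0, s2, s3}
read b: {s0, s1, s2, s3}
Reachable ∩ accepting = {s1} — nonempty.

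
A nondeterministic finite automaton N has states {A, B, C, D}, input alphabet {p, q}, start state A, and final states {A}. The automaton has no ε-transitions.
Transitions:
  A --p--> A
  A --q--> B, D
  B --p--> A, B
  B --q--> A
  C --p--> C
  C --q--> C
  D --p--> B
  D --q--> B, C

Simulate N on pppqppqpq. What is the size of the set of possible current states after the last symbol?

3

Start: {A}
read p: {A}
read p: {A}
read p: {A}
read q: {B, D}
read p: {A, B}
read p: {A, B}
read q: {A, B, D}
read p: {A, B}
read q: {A, B, D}
Final reachable set {A, B, D} has 3 states.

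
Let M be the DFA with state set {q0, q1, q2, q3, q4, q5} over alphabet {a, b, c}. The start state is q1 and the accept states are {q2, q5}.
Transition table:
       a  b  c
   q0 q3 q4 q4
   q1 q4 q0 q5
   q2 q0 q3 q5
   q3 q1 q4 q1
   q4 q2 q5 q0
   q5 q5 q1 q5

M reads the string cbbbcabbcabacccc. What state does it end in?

q4

q1 --c--> q5
q5 --b--> q1
q1 --b--> q0
q0 --b--> q4
q4 --c--> q0
q0 --a--> q3
q3 --b--> q4
q4 --b--> q5
q5 --c--> q5
q5 --a--> q5
q5 --b--> q1
q1 --a--> q4
q4 --c--> q0
q0 --c--> q4
q4 --c--> q0
q0 --c--> q4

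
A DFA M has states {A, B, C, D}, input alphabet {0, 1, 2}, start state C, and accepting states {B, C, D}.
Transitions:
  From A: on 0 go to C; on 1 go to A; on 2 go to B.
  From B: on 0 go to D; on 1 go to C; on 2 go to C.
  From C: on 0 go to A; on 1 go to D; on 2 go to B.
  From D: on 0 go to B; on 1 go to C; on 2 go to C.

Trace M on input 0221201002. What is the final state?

B

C --0--> A
A --2--> B
B --2--> C
C --1--> D
D --2--> C
C --0--> A
A --1--> A
A --0--> C
C --0--> A
A --2--> B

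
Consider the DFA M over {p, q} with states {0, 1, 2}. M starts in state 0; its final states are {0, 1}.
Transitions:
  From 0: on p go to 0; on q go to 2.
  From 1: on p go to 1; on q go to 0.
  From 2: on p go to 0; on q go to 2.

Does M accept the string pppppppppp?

accepted

0 --p--> 0
0 --p--> 0
0 --p--> 0
0 --p--> 0
0 --p--> 0
0 --p--> 0
0 --p--> 0
0 --p--> 0
0 --p--> 0
0 --p--> 0
End in state 0, which is an accepting state.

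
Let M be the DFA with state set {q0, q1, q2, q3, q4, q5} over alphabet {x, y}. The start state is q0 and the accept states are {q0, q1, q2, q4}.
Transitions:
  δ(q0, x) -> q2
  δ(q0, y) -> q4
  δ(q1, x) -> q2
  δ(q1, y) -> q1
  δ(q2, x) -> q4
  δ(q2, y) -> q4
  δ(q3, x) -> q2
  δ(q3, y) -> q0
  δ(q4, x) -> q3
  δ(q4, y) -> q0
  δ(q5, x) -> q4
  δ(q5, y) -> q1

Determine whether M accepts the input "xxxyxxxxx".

accepted

q0 --x--> q2
q2 --x--> q4
q4 --x--> q3
q3 --y--> q0
q0 --x--> q2
q2 --x--> q4
q4 --x--> q3
q3 --x--> q2
q2 --x--> q4
End in state q4, which is an accepting state.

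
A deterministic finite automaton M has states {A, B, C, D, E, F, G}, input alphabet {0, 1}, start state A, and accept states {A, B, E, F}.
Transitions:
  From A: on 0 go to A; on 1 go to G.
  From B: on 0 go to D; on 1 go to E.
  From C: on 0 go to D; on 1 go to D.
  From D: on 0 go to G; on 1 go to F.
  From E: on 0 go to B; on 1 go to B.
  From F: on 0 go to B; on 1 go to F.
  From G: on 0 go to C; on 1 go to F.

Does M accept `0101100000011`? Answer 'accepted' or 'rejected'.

A --0--> A
A --1--> G
G --0--> C
C --1--> D
D --1--> F
F --0--> B
B --0--> D
D --0--> G
G --0--> C
C --0--> D
D --0--> G
G --1--> F
F --1--> F
End in state F, which is an accepting state.

accepted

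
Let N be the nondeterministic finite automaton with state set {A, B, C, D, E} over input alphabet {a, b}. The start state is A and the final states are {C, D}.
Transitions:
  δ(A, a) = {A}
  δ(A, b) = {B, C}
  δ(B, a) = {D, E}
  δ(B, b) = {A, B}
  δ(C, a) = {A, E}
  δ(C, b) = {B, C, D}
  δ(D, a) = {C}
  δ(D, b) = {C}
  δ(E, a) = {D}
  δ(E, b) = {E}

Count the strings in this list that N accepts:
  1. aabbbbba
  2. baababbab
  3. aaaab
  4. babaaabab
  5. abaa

aabbbbba: accepted
baababbab: accepted
aaaab: accepted
babaaabab: accepted
abaa: accepted

5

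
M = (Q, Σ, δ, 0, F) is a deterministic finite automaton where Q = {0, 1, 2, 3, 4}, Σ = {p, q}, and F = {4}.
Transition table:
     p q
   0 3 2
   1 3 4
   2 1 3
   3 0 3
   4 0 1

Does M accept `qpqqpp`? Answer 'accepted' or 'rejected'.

rejected

0 --q--> 2
2 --p--> 1
1 --q--> 4
4 --q--> 1
1 --p--> 3
3 --p--> 0
End in state 0, which is not an accepting state.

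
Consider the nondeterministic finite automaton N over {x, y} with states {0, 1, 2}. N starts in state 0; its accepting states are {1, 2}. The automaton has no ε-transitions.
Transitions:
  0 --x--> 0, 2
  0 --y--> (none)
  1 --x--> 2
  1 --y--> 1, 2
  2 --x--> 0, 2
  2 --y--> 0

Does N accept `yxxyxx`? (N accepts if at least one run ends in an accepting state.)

Start: {0}
read y: {}
The reachable set is empty and stays empty for the remaining 5 symbols.
Reachable ∩ accepting = {} — empty.

rejected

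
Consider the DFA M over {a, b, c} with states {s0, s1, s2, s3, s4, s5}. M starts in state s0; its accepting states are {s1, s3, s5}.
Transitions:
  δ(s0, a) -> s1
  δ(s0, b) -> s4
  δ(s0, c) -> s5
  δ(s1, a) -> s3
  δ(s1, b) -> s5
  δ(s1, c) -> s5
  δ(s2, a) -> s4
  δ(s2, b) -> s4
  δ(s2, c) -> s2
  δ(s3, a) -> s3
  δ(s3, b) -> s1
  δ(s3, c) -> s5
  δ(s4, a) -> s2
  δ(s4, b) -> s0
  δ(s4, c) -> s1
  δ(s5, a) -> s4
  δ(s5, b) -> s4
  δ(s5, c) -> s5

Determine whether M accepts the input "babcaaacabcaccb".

s0 --b--> s4
s4 --a--> s2
s2 --b--> s4
s4 --c--> s1
s1 --a--> s3
s3 --a--> s3
s3 --a--> s3
s3 --c--> s5
s5 --a--> s4
s4 --b--> s0
s0 --c--> s5
s5 --a--> s4
s4 --c--> s1
s1 --c--> s5
s5 --b--> s4
End in state s4, which is not an accepting state.

rejected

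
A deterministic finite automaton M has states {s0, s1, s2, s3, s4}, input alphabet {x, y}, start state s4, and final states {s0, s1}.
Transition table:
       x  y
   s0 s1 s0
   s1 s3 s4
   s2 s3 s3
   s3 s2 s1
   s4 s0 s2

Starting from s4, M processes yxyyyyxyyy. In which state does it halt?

s4

s4 --y--> s2
s2 --x--> s3
s3 --y--> s1
s1 --y--> s4
s4 --y--> s2
s2 --y--> s3
s3 --x--> s2
s2 --y--> s3
s3 --y--> s1
s1 --y--> s4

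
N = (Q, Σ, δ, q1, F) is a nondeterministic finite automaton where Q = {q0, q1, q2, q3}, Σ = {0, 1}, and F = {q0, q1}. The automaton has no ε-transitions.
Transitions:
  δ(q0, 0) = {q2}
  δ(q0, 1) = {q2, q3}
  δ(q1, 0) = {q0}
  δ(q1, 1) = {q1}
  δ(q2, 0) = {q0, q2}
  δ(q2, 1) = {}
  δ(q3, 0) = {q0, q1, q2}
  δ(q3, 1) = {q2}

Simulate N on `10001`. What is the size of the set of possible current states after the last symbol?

Start: {q1}
read 1: {q1}
read 0: {q0}
read 0: {q2}
read 0: {q0, q2}
read 1: {q2, q3}
Final reachable set {q2, q3} has 2 states.

2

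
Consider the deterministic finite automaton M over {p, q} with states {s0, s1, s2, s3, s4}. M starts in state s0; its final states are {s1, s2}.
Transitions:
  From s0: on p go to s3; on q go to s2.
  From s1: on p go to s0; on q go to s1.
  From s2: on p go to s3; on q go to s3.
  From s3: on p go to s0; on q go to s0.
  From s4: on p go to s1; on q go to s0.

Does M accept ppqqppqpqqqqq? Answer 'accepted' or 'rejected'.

s0 --p--> s3
s3 --p--> s0
s0 --q--> s2
s2 --q--> s3
s3 --p--> s0
s0 --p--> s3
s3 --q--> s0
s0 --p--> s3
s3 --q--> s0
s0 --q--> s2
s2 --q--> s3
s3 --q--> s0
s0 --q--> s2
End in state s2, which is an accepting state.

accepted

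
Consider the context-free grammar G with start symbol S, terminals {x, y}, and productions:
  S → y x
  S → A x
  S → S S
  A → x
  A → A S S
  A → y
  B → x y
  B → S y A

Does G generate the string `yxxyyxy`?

no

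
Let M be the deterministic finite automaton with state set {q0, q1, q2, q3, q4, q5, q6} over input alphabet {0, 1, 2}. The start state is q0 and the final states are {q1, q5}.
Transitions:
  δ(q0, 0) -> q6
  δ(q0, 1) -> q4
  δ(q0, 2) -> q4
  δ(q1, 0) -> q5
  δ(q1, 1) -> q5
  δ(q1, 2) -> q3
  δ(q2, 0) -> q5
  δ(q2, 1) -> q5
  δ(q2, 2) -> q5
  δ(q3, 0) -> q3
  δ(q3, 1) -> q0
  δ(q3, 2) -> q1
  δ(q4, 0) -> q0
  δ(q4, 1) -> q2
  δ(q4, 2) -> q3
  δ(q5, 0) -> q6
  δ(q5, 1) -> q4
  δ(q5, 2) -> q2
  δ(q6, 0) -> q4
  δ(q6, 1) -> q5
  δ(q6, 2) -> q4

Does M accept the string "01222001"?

q0 --0--> q6
q6 --1--> q5
q5 --2--> q2
q2 --2--> q5
q5 --2--> q2
q2 --0--> q5
q5 --0--> q6
q6 --1--> q5
End in state q5, which is an accepting state.

accepted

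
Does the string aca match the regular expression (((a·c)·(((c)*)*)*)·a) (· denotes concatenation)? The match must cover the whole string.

yes

Split as ac·a: ((a·c)·(((c)*)*)*) matches ac and a matches a.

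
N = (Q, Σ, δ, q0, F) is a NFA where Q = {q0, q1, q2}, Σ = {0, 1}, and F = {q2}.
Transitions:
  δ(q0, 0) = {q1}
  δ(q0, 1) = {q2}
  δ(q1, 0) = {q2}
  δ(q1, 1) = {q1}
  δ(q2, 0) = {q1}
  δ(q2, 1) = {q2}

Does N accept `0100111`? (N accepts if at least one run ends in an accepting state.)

rejected

Start: {q0}
read 0: {q1}
read 1: {q1}
read 0: {q2}
read 0: {q1}
read 1: {q1}
read 1: {q1}
read 1: {q1}
Reachable ∩ accepting = {} — empty.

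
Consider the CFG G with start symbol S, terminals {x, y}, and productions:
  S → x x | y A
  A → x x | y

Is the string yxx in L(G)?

yes

S ⇒ yA ⇒ yxx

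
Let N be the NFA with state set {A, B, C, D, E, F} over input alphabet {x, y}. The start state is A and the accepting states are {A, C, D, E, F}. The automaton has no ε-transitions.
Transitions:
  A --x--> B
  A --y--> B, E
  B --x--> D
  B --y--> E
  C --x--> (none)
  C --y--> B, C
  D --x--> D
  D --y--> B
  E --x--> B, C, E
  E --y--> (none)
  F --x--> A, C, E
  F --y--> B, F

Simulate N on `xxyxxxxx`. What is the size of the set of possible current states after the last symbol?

1

Start: {A}
read x: {B}
read x: {D}
read y: {B}
read x: {D}
read x: {D}
read x: {D}
read x: {D}
read x: {D}
Final reachable set {D} has 1 state.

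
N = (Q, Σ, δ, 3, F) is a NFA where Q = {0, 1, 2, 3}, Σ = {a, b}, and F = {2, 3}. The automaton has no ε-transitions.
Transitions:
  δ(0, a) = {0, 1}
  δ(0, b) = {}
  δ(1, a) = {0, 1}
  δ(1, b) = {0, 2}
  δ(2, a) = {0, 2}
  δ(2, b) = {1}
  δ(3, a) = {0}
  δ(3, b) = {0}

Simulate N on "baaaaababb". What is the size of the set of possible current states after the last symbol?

Start: {3}
read b: {0}
read a: {0, 1}
read a: {0, 1}
read a: {0, 1}
read a: {0, 1}
read a: {0, 1}
read b: {0, 2}
read a: {0, 1, 2}
read b: {0, 1, 2}
read b: {0, 1, 2}
Final reachable set {0, 1, 2} has 3 states.

3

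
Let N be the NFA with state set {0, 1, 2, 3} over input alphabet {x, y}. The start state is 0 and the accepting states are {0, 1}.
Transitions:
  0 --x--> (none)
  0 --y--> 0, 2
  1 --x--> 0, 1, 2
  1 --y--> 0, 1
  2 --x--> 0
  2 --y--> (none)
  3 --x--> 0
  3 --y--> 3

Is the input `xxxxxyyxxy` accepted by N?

Start: {0}
read x: {}
The reachable set is empty and stays empty for the remaining 9 symbols.
Reachable ∩ accepting = {} — empty.

rejected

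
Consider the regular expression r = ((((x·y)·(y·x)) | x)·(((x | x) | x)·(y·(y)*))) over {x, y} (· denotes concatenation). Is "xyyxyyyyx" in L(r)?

no

No split of xyyxyyyyx into u·v has (((x·y)·(y·x))|x) matching u and (((x|x)|x)·(y·(y)*)) matching v.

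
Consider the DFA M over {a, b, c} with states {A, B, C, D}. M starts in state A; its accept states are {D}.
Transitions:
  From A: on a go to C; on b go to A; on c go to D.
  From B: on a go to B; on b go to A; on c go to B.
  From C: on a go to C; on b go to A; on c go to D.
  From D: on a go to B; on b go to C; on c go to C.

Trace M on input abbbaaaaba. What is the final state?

A --a--> C
C --b--> A
A --b--> A
A --b--> A
A --a--> C
C --a--> C
C --a--> C
C --a--> C
C --b--> A
A --a--> C

C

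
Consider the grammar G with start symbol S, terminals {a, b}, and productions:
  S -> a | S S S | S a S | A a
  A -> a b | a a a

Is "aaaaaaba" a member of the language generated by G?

S ⇒ SaS ⇒ AaaS ⇒ aaaaaS ⇒ aaaaaAa ⇒ aaaaaaba

yes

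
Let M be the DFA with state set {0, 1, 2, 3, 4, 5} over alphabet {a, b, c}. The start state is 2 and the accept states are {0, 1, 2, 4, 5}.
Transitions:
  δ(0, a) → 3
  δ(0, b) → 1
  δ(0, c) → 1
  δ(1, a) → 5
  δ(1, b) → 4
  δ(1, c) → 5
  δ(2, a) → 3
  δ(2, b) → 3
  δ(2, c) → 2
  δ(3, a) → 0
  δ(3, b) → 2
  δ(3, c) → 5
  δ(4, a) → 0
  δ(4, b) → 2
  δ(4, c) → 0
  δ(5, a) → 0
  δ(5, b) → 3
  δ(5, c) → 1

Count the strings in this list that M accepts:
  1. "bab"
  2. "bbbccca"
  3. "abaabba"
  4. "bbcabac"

"bab": accepted
"bbbccca": accepted
"abaabba": accepted
"bbcabac": accepted

4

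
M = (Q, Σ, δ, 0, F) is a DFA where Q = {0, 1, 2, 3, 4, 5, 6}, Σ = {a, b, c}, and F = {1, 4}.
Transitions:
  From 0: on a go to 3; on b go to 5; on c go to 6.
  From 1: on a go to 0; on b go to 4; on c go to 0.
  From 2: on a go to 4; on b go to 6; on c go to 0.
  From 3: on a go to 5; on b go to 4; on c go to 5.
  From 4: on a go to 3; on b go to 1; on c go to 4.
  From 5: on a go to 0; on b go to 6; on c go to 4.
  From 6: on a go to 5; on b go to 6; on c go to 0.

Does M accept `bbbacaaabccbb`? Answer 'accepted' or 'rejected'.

0 --b--> 5
5 --b--> 6
6 --b--> 6
6 --a--> 5
5 --c--> 4
4 --a--> 3
3 --a--> 5
5 --a--> 0
0 --b--> 5
5 --c--> 4
4 --c--> 4
4 --b--> 1
1 --b--> 4
End in state 4, which is an accepting state.

accepted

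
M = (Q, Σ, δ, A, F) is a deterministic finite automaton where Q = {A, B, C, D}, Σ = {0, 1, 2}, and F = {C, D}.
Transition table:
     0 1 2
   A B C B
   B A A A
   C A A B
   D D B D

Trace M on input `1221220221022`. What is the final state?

B

A --1--> C
C --2--> B
B --2--> A
A --1--> C
C --2--> B
B --2--> A
A --0--> B
B --2--> A
A --2--> B
B --1--> A
A --0--> B
B --2--> A
A --2--> B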